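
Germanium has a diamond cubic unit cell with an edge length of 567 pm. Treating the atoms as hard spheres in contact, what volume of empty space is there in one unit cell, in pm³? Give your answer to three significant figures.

In a diamond cubic lattice nearest neighbors lie along the body diagonal with √3·a = 8r, so r = 0.2165a = 122.8 pm.
V_cell = a³ = 1.823 × 10^8 pm³; V_atoms = 8 × (4/3)πr³ = 6.199 × 10^7 pm³.
Empty space = 1.823 × 10^8 − 6.199 × 10^7 = 1.20 × 10^8 pm³.

1.20 × 10^8 pm³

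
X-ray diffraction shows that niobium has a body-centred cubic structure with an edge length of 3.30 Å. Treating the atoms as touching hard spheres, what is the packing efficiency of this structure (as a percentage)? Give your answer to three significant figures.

In a BCC lattice atoms touch along the body diagonal, so √3·a = 4r, so r = 0.4330a = 1.429 Å.
Packing fraction = Z·(4/3)πr³ / a³ = 2 × (4/3)π × (1.429)³ / (3.30)³ = 0.6802 = 68.0%.

68.0%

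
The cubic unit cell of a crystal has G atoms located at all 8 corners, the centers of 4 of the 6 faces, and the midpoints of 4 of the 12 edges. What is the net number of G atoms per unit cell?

4

Corner atoms are shared by 8 cells (1/8 each), face atoms by 2 (1/2 each), edge atoms by 4 (1/4 each).
Net atoms = 8 × 1/8 + 4 × 1/2 + 4 × 1/4 = 1 + 2 + 1 = 4.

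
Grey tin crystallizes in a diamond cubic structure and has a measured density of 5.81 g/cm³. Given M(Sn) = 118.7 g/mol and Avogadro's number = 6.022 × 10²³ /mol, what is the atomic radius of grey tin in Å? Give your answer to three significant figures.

1.40 Å

For a diamond cubic cell (Z = 8), a³ = Z·M/(N_A·ρ) = 8 × 118.7 / (6.022 × 10²³ × 5.810) = 2.714 × 10^-22 cm³, so a = 6.475 × 10^-8 cm = 6.475 Å.
Nearest neighbors lie along the body diagonal with √3·a = 8r, so r = 0.2165 × a = 1.40 Å.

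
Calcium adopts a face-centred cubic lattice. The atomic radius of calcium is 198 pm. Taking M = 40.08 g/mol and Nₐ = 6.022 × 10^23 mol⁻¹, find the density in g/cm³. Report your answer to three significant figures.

In an FCC lattice, atoms touch along the face diagonal, so √2·a = 4r, giving a = 560.0 pm = 5.600 × 10^-8 cm.
With Z = 4, ρ = Z·M/(N_A·a³) = 4 × 40.08 / (6.022 × 10²³ × 1.756 × 10^-22) = 1.516 g/cm³.

1.52 g/cm³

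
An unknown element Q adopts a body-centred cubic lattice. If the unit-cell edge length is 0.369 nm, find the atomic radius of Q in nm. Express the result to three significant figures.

0.160 nm

In a BCC lattice, atoms touch along the body diagonal, so √3·a = 4r.
r = √3·a/4 = 1.7321 × 0.369 / 4 = 0.160 nm.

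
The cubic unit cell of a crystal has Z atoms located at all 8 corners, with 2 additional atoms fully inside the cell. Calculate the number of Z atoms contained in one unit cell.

Corner atoms are shared by 8 cells (1/8 each), interior atoms are unshared.
Net atoms = 8 × 1/8 + 2 = 1 + 2 = 3.

3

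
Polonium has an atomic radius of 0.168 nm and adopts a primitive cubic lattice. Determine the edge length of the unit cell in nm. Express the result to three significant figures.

0.336 nm

In a simple cubic lattice, atoms touch along the cell edge, so a = 2r.
a = 2r = 2 × 0.168 = 0.336 nm.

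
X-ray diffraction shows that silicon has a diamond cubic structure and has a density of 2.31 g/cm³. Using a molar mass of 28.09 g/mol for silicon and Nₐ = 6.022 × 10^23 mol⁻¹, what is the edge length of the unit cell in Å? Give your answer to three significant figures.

5.45 Å

With Z = 8 atoms per diamond cubic cell, a³ = Z·M/(N_A·ρ) = 8 × 28.09 / (6.022 × 10²³ × 2.310 g/cm³) = 1.615 × 10^-22 cm³.
a = (1.615 × 10^-22)^(1/3) = 5.446 × 10^-8 cm = 5.45 Å.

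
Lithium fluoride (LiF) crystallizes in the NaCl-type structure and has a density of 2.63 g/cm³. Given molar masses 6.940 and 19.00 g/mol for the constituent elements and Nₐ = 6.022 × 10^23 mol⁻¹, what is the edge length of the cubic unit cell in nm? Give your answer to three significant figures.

0.403 nm

M(LiF) = 25.94 g/mol; Z = 4 formula units per cell.
a³ = Z·M/(N_A·ρ) = 4 × 25.94 / (6.022 × 10²³ × 2.63) = 6.551 × 10^-23 cm³, so a = 4.031 × 10^-8 cm = 0.403 nm.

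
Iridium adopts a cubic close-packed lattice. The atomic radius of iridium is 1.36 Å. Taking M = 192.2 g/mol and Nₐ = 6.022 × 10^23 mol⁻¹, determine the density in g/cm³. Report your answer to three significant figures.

In an FCC lattice, atoms touch along the face diagonal, so √2·a = 4r, giving a = 3.847 Å = 3.847 × 10^-8 cm.
With Z = 4, ρ = Z·M/(N_A·a³) = 4 × 192.2 / (6.022 × 10²³ × 5.692 × 10^-23) = 22.43 g/cm³.

22.4 g/cm³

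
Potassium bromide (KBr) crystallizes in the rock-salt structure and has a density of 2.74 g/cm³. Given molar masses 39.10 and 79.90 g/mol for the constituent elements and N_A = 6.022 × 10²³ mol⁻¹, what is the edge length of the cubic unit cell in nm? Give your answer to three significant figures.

0.661 nm

M(KBr) = 119.0 g/mol; Z = 4 formula units per cell.
a³ = Z·M/(N_A·ρ) = 4 × 119.0 / (6.022 × 10²³ × 2.74) = 2.885 × 10^-22 cm³, so a = 6.608 × 10^-8 cm = 0.661 nm.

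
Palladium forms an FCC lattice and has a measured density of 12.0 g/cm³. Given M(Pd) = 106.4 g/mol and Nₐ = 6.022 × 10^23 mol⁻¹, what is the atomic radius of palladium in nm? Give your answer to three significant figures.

For an FCC cell (Z = 4), a³ = Z·M/(N_A·ρ) = 4 × 106.4 / (6.022 × 10²³ × 12.00) = 5.890 × 10^-23 cm³, so a = 3.891 × 10^-8 cm = 0.3891 nm.
Atoms touch along the face diagonal, so √2·a = 4r, so r = 0.3536 × a = 0.138 nm.

0.138 nm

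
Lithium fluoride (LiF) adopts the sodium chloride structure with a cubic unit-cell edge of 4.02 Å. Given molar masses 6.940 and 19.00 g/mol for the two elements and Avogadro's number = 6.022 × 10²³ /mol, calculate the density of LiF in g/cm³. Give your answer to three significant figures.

2.65 g/cm³

The sodium chloride structure contains Z = 4 formula units per cell; M(LiF) = 6.940 + 19.00 = 25.94 g/mol.
a³ = (4.020 × 10^-8 cm)³ = 6.496 × 10^-23 cm³.
ρ = 4 × 25.94 / (6.022 × 10²³ × 6.496 × 10^-23) = 2.652 g/cm³.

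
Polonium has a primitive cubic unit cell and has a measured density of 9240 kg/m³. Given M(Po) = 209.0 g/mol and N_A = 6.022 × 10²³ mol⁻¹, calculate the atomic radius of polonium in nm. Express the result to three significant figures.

0.167 nm

For a simple cubic cell (Z = 1), a³ = Z·M/(N_A·ρ) = 1 × 209.0 / (6.022 × 10²³ × 9.240) = 3.756 × 10^-23 cm³, so a = 3.349 × 10^-8 cm = 0.3349 nm.
Atoms touch along the cell edge, so a = 2r, so r = 0.5000 × a = 0.167 nm.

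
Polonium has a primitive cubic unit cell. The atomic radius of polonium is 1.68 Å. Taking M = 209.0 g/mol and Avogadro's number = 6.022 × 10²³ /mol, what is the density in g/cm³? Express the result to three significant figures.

In a simple cubic lattice, atoms touch along the cell edge, so a = 2r, giving a = 3.360 Å = 3.360 × 10^-8 cm.
With Z = 1, ρ = Z·M/(N_A·a³) = 1 × 209.0 / (6.022 × 10²³ × 3.793 × 10^-23) = 9.149 g/cm³.

9.15 g/cm³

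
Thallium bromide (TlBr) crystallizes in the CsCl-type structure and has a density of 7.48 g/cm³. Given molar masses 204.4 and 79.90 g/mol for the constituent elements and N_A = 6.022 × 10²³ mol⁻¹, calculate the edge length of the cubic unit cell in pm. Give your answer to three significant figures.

M(TlBr) = 284.3 g/mol; Z = 1 formula unit per cell.
a³ = Z·M/(N_A·ρ) = 1 × 284.3 / (6.022 × 10²³ × 7.48) = 6.312 × 10^-23 cm³, so a = 3.981 × 10^-8 cm = 398 pm.

398 pm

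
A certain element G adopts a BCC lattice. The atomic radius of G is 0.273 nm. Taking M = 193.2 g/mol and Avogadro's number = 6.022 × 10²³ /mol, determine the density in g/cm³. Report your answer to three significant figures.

2.56 g/cm³

In a BCC lattice, atoms touch along the body diagonal, so √3·a = 4r, giving a = 0.6305 nm = 6.305 × 10^-8 cm.
With Z = 2, ρ = Z·M/(N_A·a³) = 2 × 193.2 / (6.022 × 10²³ × 2.506 × 10^-22) = 2.560 g/cm³.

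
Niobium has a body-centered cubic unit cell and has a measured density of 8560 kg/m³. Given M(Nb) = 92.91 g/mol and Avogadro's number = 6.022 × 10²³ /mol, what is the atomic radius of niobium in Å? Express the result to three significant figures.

For a BCC cell (Z = 2), a³ = Z·M/(N_A·ρ) = 2 × 92.91 / (6.022 × 10²³ × 8.560) = 3.605 × 10^-23 cm³, so a = 3.303 × 10^-8 cm = 3.303 Å.
Atoms touch along the body diagonal, so √3·a = 4r, so r = 0.4330 × a = 1.43 Å.

1.43 Å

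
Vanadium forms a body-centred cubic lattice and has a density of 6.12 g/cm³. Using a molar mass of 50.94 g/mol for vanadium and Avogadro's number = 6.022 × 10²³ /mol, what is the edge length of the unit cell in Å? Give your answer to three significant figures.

3.02 Å

With Z = 2 atoms per BCC cell, a³ = Z·M/(N_A·ρ) = 2 × 50.94 / (6.022 × 10²³ × 6.120 g/cm³) = 2.764 × 10^-23 cm³.
a = (2.764 × 10^-23)^(1/3) = 3.024 × 10^-8 cm = 3.02 Å.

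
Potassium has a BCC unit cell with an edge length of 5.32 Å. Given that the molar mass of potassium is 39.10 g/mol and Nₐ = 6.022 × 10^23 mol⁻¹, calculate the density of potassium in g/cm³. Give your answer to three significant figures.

A BCC unit cell contains Z = 2 atoms.
Cell volume: a³ = (5.32 Å)³ = (5.320 × 10^-8 cm)³ = 1.506 × 10^-22 cm³.
ρ = Z·M/(N_A·a³) = 2 × 39.10 / (6.022 × 10²³ × 1.506 × 10^-22) = 0.8624 g/cm³.

0.862 g/cm³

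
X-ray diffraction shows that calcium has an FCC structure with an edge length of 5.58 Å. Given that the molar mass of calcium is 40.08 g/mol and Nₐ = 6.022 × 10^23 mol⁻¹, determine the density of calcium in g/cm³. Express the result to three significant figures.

An FCC unit cell contains Z = 4 atoms.
Cell volume: a³ = (5.58 Å)³ = (5.580 × 10^-8 cm)³ = 1.737 × 10^-22 cm³.
ρ = Z·M/(N_A·a³) = 4 × 40.08 / (6.022 × 10²³ × 1.737 × 10^-22) = 1.532 g/cm³.

1.53 g/cm³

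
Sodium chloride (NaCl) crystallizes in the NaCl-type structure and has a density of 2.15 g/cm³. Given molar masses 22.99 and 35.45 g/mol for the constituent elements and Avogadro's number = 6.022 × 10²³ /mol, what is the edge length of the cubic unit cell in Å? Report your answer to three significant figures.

M(NaCl) = 58.44 g/mol; Z = 4 formula units per cell.
a³ = Z·M/(N_A·ρ) = 4 × 58.44 / (6.022 × 10²³ × 2.15) = 1.805 × 10^-22 cm³, so a = 5.652 × 10^-8 cm = 5.65 Å.

5.65 Å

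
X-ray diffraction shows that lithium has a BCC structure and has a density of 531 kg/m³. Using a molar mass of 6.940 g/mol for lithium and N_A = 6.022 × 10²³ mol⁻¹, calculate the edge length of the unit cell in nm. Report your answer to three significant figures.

With Z = 2 atoms per BCC cell, a³ = Z·M/(N_A·ρ) = 2 × 6.940 / (6.022 × 10²³ × 0.5310 g/cm³) = 4.341 × 10^-23 cm³.
a = (4.341 × 10^-23)^(1/3) = 3.514 × 10^-8 cm = 0.351 nm.

0.351 nm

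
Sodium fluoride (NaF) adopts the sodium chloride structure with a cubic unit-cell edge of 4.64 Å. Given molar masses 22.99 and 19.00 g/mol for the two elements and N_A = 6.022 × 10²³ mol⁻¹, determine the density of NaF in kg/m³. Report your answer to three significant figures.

2790 kg/m³

The sodium chloride structure contains Z = 4 formula units per cell; M(NaF) = 22.99 + 19.00 = 41.99 g/mol.
a³ = (4.640 × 10^-8 cm)³ = 9.990 × 10^-23 cm³.
ρ = 4 × 41.99 / (6.022 × 10²³ × 9.990 × 10^-23) = 2.792 g/cm³ = 2790 kg/m³.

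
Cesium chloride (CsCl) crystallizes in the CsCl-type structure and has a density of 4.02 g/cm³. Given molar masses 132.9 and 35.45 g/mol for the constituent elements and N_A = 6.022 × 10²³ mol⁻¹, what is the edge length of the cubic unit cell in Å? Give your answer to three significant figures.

M(CsCl) = 168.35 g/mol; Z = 1 formula unit per cell.
a³ = Z·M/(N_A·ρ) = 1 × 168.35 / (6.022 × 10²³ × 4.02) = 6.954 × 10^-23 cm³, so a = 4.112 × 10^-8 cm = 4.11 Å.

4.11 Å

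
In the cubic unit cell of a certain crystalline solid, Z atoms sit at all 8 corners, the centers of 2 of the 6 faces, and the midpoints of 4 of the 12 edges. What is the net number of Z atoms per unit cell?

Corner atoms are shared by 8 cells (1/8 each), face atoms by 2 (1/2 each), edge atoms by 4 (1/4 each).
Net atoms = 8 × 1/8 + 2 × 1/2 + 4 × 1/4 = 1 + 1 + 1 = 3.

3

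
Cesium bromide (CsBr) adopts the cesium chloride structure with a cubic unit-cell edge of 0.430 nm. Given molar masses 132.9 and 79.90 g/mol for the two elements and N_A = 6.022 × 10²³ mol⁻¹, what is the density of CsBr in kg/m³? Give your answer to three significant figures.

The cesium chloride structure contains Z = 1 formula unit per cell; M(CsBr) = 132.9 + 79.90 = 212.8 g/mol.
a³ = (4.300 × 10^-8 cm)³ = 7.951 × 10^-23 cm³.
ρ = 1 × 212.8 / (6.022 × 10²³ × 7.951 × 10^-23) = 4.445 g/cm³ = 4440 kg/m³.

4440 kg/m³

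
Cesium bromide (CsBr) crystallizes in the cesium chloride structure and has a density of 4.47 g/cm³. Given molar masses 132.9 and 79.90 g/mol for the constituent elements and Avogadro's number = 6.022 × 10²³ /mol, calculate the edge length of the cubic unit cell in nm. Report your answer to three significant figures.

0.429 nm

M(CsBr) = 212.8 g/mol; Z = 1 formula unit per cell.
a³ = Z·M/(N_A·ρ) = 1 × 212.8 / (6.022 × 10²³ × 4.47) = 7.905 × 10^-23 cm³, so a = 4.292 × 10^-8 cm = 0.429 nm.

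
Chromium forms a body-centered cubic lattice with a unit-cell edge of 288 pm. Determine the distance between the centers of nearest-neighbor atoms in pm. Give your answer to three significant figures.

249 pm

In a BCC structure, atoms touch along the body diagonal, so √3·a = 4r; the nearest-neighbor distance equals 2r = 0.8660·a.
d = 0.8660 × 288 = 249 pm.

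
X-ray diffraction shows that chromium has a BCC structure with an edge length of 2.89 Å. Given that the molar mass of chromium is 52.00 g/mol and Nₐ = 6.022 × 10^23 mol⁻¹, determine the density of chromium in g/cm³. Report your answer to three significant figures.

A BCC unit cell contains Z = 2 atoms.
Cell volume: a³ = (2.89 Å)³ = (2.890 × 10^-8 cm)³ = 2.414 × 10^-23 cm³.
ρ = Z·M/(N_A·a³) = 2 × 52.00 / (6.022 × 10²³ × 2.414 × 10^-23) = 7.155 g/cm³.

7.15 g/cm³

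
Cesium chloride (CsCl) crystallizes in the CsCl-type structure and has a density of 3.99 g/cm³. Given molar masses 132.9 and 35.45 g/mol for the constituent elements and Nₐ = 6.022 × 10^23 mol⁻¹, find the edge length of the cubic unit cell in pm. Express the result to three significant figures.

M(CsCl) = 168.35 g/mol; Z = 1 formula unit per cell.
a³ = Z·M/(N_A·ρ) = 1 × 168.35 / (6.022 × 10²³ × 3.99) = 7.006 × 10^-23 cm³, so a = 4.123 × 10^-8 cm = 412 pm.

412 pm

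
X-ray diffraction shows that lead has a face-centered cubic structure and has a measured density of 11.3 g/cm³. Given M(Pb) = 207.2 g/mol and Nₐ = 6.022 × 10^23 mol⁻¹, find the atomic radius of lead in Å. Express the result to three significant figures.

1.75 Å

For an FCC cell (Z = 4), a³ = Z·M/(N_A·ρ) = 4 × 207.2 / (6.022 × 10²³ × 11.30) = 1.218 × 10^-22 cm³, so a = 4.957 × 10^-8 cm = 4.957 Å.
Atoms touch along the face diagonal, so √2·a = 4r, so r = 0.3536 × a = 1.75 Å.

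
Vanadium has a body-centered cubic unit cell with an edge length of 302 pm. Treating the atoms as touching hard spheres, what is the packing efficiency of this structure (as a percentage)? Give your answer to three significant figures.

In a BCC lattice atoms touch along the body diagonal, so √3·a = 4r, so r = 0.4330a = 130.8 pm.
Packing fraction = Z·(4/3)πr³ / a³ = 2 × (4/3)π × (130.8)³ / (302)³ = 0.6802 = 68.0%.

68.0%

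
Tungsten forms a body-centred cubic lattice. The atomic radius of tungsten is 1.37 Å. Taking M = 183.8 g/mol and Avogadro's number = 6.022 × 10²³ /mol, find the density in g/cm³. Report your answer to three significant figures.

19.3 g/cm³

In a BCC lattice, atoms touch along the body diagonal, so √3·a = 4r, giving a = 3.164 Å = 3.164 × 10^-8 cm.
With Z = 2, ρ = Z·M/(N_A·a³) = 2 × 183.8 / (6.022 × 10²³ × 3.167 × 10^-23) = 19.27 g/cm³.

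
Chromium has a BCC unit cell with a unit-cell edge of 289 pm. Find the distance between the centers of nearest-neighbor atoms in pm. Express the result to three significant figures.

250 pm

In a BCC structure, atoms touch along the body diagonal, so √3·a = 4r; the nearest-neighbor distance equals 2r = 0.8660·a.
d = 0.8660 × 289 = 250 pm.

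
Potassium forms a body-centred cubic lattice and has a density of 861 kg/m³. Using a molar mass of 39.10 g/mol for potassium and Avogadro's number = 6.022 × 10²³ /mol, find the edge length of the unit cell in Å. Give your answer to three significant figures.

With Z = 2 atoms per BCC cell, a³ = Z·M/(N_A·ρ) = 2 × 39.10 / (6.022 × 10²³ × 0.8610 g/cm³) = 1.508 × 10^-22 cm³.
a = (1.508 × 10^-22)^(1/3) = 5.323 × 10^-8 cm = 5.32 Å.

5.32 Å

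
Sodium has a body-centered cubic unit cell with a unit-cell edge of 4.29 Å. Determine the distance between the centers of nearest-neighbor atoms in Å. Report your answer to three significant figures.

In a BCC structure, atoms touch along the body diagonal, so √3·a = 4r; the nearest-neighbor distance equals 2r = 0.8660·a.
d = 0.8660 × 4.29 = 3.72 Å.

3.72 Å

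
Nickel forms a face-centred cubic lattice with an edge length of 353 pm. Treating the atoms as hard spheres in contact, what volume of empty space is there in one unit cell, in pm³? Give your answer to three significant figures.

1.14 × 10^7 pm³

In an FCC lattice atoms touch along the face diagonal, so √2·a = 4r, so r = 0.3536a = 124.8 pm.
V_cell = a³ = 4.399 × 10^7 pm³; V_atoms = 4 × (4/3)πr³ = 3.257 × 10^7 pm³.
Empty space = 4.399 × 10^7 − 3.257 × 10^7 = 1.14 × 10^7 pm³.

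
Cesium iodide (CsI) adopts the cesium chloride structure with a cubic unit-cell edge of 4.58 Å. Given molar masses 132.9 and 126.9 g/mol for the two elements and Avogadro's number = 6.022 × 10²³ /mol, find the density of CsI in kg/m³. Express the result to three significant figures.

4490 kg/m³

The cesium chloride structure contains Z = 1 formula unit per cell; M(CsI) = 132.9 + 126.9 = 259.8 g/mol.
a³ = (4.580 × 10^-8 cm)³ = 9.607 × 10^-23 cm³.
ρ = 1 × 259.8 / (6.022 × 10²³ × 9.607 × 10^-23) = 4.491 g/cm³ = 4490 kg/m³.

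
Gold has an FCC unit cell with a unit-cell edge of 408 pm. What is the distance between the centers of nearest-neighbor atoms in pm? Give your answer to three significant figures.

In an FCC structure, atoms touch along the face diagonal, so √2·a = 4r; the nearest-neighbor distance equals 2r = 0.7071·a.
d = 0.7071 × 408 = 288 pm.

288 pm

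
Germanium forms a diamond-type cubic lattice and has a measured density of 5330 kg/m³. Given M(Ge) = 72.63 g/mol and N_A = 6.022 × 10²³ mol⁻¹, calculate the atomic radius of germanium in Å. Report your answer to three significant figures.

1.22 Å

For a diamond cubic cell (Z = 8), a³ = Z·M/(N_A·ρ) = 8 × 72.63 / (6.022 × 10²³ × 5.330) = 1.810 × 10^-22 cm³, so a = 5.657 × 10^-8 cm = 5.657 Å.
Nearest neighbors lie along the body diagonal with √3·a = 8r, so r = 0.2165 × a = 1.22 Å.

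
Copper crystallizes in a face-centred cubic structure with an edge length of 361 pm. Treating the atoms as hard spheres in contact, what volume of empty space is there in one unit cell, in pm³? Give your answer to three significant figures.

In an FCC lattice atoms touch along the face diagonal, so √2·a = 4r, so r = 0.3536a = 127.6 pm.
V_cell = a³ = 4.705 × 10^7 pm³; V_atoms = 4 × (4/3)πr³ = 3.484 × 10^7 pm³.
Empty space = 4.705 × 10^7 − 3.484 × 10^7 = 1.22 × 10^7 pm³.

1.22 × 10^7 pm³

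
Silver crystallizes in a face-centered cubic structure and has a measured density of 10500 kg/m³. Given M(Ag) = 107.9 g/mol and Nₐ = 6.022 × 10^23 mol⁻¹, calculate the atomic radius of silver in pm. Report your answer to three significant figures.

For an FCC cell (Z = 4), a³ = Z·M/(N_A·ρ) = 4 × 107.9 / (6.022 × 10²³ × 10.50) = 6.826 × 10^-23 cm³, so a = 4.087 × 10^-8 cm = 408.7 pm.
Atoms touch along the face diagonal, so √2·a = 4r, so r = 0.3536 × a = 144 pm.

144 pm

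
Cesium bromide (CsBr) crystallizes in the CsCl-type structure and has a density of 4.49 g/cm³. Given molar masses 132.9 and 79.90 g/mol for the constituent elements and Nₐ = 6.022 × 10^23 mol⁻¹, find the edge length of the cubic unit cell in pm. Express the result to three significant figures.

M(CsBr) = 212.8 g/mol; Z = 1 formula unit per cell.
a³ = Z·M/(N_A·ρ) = 1 × 212.8 / (6.022 × 10²³ × 4.49) = 7.870 × 10^-23 cm³, so a = 4.285 × 10^-8 cm = 429 pm.

429 pm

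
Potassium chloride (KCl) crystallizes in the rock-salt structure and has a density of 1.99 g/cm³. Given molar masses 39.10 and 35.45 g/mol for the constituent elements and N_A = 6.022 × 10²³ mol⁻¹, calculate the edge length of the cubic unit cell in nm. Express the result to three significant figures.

0.629 nm

M(KCl) = 74.55 g/mol; Z = 4 formula units per cell.
a³ = Z·M/(N_A·ρ) = 4 × 74.55 / (6.022 × 10²³ × 1.99) = 2.488 × 10^-22 cm³, so a = 6.290 × 10^-8 cm = 0.629 nm.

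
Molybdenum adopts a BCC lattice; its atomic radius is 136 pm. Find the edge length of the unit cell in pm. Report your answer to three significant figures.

In a BCC lattice, atoms touch along the body diagonal, so √3·a = 4r.
a = 4r/√3 = 4 × 136 / 1.7321 = 314 pm.

314 pm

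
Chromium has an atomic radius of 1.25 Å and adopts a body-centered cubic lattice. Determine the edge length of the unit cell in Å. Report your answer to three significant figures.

In a BCC lattice, atoms touch along the body diagonal, so √3·a = 4r.
a = 4r/√3 = 4 × 1.25 / 1.7321 = 2.89 Å.

2.89 Å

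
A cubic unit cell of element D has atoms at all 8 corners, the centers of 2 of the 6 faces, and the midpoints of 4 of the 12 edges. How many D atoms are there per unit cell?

3

Corner atoms are shared by 8 cells (1/8 each), face atoms by 2 (1/2 each), edge atoms by 4 (1/4 each).
Net atoms = 8 × 1/8 + 2 × 1/2 + 4 × 1/4 = 1 + 1 + 1 = 3.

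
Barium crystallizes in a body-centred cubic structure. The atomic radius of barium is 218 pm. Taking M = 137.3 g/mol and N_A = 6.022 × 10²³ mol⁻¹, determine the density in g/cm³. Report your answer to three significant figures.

3.57 g/cm³

In a BCC lattice, atoms touch along the body diagonal, so √3·a = 4r, giving a = 503.4 pm = 5.034 × 10^-8 cm.
With Z = 2, ρ = Z·M/(N_A·a³) = 2 × 137.3 / (6.022 × 10²³ × 1.276 × 10^-22) = 3.573 g/cm³.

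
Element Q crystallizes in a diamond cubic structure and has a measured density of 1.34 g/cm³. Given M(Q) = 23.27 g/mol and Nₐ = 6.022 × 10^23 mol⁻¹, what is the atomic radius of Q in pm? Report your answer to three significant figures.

For a diamond cubic cell (Z = 8), a³ = Z·M/(N_A·ρ) = 8 × 23.27 / (6.022 × 10²³ × 1.340) = 2.307 × 10^-22 cm³, so a = 6.133 × 10^-8 cm = 613.3 pm.
Nearest neighbors lie along the body diagonal with √3·a = 8r, so r = 0.2165 × a = 133 pm.

133 pm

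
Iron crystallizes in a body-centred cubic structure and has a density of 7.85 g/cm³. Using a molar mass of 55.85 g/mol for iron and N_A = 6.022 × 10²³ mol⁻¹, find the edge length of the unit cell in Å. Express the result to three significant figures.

With Z = 2 atoms per BCC cell, a³ = Z·M/(N_A·ρ) = 2 × 55.85 / (6.022 × 10²³ × 7.850 g/cm³) = 2.363 × 10^-23 cm³.
a = (2.363 × 10^-23)^(1/3) = 2.870 × 10^-8 cm = 2.87 Å.

2.87 Å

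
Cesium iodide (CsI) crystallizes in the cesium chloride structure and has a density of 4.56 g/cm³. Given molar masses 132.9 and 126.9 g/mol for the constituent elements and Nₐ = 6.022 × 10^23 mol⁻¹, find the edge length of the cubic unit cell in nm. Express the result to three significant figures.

0.456 nm

M(CsI) = 259.8 g/mol; Z = 1 formula unit per cell.
a³ = Z·M/(N_A·ρ) = 1 × 259.8 / (6.022 × 10²³ × 4.56) = 9.461 × 10^-23 cm³, so a = 4.557 × 10^-8 cm = 0.456 nm.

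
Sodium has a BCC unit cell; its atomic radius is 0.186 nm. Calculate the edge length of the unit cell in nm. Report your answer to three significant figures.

0.430 nm

In a BCC lattice, atoms touch along the body diagonal, so √3·a = 4r.
a = 4r/√3 = 4 × 0.186 / 1.7321 = 0.430 nm.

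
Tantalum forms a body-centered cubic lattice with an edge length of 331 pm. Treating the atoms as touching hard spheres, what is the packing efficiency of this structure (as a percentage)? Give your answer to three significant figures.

68.0%

In a BCC lattice atoms touch along the body diagonal, so √3·a = 4r, so r = 0.4330a = 143.3 pm.
Packing fraction = Z·(4/3)πr³ / a³ = 2 × (4/3)π × (143.3)³ / (331)³ = 0.6802 = 68.0%.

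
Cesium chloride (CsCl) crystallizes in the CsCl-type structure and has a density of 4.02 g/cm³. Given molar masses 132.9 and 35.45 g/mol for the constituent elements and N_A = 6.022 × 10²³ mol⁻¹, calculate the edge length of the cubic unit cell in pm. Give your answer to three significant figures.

M(CsCl) = 168.35 g/mol; Z = 1 formula unit per cell.
a³ = Z·M/(N_A·ρ) = 1 × 168.35 / (6.022 × 10²³ × 4.02) = 6.954 × 10^-23 cm³, so a = 4.112 × 10^-8 cm = 411 pm.

411 pm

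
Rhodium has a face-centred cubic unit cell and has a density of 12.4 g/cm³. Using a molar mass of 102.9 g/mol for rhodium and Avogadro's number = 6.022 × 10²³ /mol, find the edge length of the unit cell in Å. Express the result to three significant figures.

With Z = 4 atoms per FCC cell, a³ = Z·M/(N_A·ρ) = 4 × 102.9 / (6.022 × 10²³ × 12.40 g/cm³) = 5.512 × 10^-23 cm³.
a = (5.512 × 10^-23)^(1/3) = 3.806 × 10^-8 cm = 3.81 Å.

3.81 Å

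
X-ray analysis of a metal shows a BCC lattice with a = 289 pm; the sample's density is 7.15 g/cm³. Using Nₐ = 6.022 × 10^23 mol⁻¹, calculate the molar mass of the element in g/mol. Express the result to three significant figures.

A BCC cell has Z = 2 atoms; a = 2.890 × 10^-8 cm.
M = ρ·N_A·a³/Z = 7.15 × 6.022 × 10²³ × 2.414 × 10^-23 / 2 = 52.0 g/mol.

52.0 g/mol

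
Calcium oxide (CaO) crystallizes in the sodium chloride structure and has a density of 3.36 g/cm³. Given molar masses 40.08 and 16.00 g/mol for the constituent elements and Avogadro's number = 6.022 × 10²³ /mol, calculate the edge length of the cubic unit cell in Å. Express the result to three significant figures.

M(CaO) = 56.08 g/mol; Z = 4 formula units per cell.
a³ = Z·M/(N_A·ρ) = 4 × 56.08 / (6.022 × 10²³ × 3.36) = 1.109 × 10^-22 cm³, so a = 4.804 × 10^-8 cm = 4.80 Å.

4.80 Å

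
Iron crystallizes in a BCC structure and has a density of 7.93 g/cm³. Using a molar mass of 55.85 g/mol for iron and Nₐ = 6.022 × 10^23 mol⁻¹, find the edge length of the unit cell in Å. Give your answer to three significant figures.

2.86 Å

With Z = 2 atoms per BCC cell, a³ = Z·M/(N_A·ρ) = 2 × 55.85 / (6.022 × 10²³ × 7.930 g/cm³) = 2.339 × 10^-23 cm³.
a = (2.339 × 10^-23)^(1/3) = 2.860 × 10^-8 cm = 2.86 Å.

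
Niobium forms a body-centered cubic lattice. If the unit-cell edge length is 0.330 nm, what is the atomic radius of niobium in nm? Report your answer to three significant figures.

0.143 nm

In a BCC lattice, atoms touch along the body diagonal, so √3·a = 4r.
r = √3·a/4 = 1.7321 × 0.330 / 4 = 0.143 nm.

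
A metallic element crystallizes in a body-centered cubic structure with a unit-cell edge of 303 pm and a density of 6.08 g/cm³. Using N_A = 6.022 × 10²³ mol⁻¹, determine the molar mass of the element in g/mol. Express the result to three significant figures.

50.9 g/mol

A BCC cell has Z = 2 atoms; a = 3.030 × 10^-8 cm.
M = ρ·N_A·a³/Z = 6.08 × 6.022 × 10²³ × 2.782 × 10^-23 / 2 = 50.9 g/mol.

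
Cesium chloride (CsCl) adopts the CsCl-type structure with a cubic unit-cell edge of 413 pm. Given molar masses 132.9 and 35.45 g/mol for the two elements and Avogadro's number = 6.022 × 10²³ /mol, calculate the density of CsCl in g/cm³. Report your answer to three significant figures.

The CsCl-type structure contains Z = 1 formula unit per cell; M(CsCl) = 132.9 + 35.45 = 168.35 g/mol.
a³ = (4.130 × 10^-8 cm)³ = 7.044 × 10^-23 cm³.
ρ = 1 × 168.35 / (6.022 × 10²³ × 7.044 × 10^-23) = 3.968 g/cm³.

3.97 g/cm³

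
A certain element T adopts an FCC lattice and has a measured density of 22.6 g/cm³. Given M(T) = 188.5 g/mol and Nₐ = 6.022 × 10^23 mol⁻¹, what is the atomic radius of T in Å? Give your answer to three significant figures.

1.35 Å

For an FCC cell (Z = 4), a³ = Z·M/(N_A·ρ) = 4 × 188.5 / (6.022 × 10²³ × 22.60) = 5.540 × 10^-23 cm³, so a = 3.812 × 10^-8 cm = 3.812 Å.
Atoms touch along the face diagonal, so √2·a = 4r, so r = 0.3536 × a = 1.35 Å.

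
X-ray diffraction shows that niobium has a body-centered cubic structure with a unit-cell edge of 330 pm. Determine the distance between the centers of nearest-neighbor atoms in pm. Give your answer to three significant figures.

286 pm

In a BCC structure, atoms touch along the body diagonal, so √3·a = 4r; the nearest-neighbor distance equals 2r = 0.8660·a.
d = 0.8660 × 330 = 286 pm.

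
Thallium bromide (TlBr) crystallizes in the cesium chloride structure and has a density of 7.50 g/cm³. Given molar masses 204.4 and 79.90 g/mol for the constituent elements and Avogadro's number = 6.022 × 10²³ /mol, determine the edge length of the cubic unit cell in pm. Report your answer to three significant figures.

M(TlBr) = 284.3 g/mol; Z = 1 formula unit per cell.
a³ = Z·M/(N_A·ρ) = 1 × 284.3 / (6.022 × 10²³ × 7.50) = 6.295 × 10^-23 cm³, so a = 3.978 × 10^-8 cm = 398 pm.

398 pm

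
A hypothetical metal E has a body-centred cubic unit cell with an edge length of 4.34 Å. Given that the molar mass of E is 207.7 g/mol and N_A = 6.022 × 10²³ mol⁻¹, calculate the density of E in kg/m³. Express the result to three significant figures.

A BCC unit cell contains Z = 2 atoms.
Cell volume: a³ = (4.34 Å)³ = (4.340 × 10^-8 cm)³ = 8.175 × 10^-23 cm³.
ρ = Z·M/(N_A·a³) = 2 × 207.7 / (6.022 × 10²³ × 8.175 × 10^-23) = 8.438 g/cm³ = 8440 kg/m³.

8440 kg/m³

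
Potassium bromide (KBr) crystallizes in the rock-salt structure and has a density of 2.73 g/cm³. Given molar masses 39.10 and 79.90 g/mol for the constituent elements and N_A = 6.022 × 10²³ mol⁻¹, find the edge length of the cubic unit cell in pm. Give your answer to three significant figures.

M(KBr) = 119.0 g/mol; Z = 4 formula units per cell.
a³ = Z·M/(N_A·ρ) = 4 × 119.0 / (6.022 × 10²³ × 2.73) = 2.895 × 10^-22 cm³, so a = 6.616 × 10^-8 cm = 662 pm.

662 pm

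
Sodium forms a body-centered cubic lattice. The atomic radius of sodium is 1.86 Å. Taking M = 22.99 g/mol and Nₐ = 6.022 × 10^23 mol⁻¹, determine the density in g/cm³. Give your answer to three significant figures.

In a BCC lattice, atoms touch along the body diagonal, so √3·a = 4r, giving a = 4.295 Å = 4.295 × 10^-8 cm.
With Z = 2, ρ = Z·M/(N_A·a³) = 2 × 22.99 / (6.022 × 10²³ × 7.926 × 10^-23) = 0.9634 g/cm³.

0.963 g/cm³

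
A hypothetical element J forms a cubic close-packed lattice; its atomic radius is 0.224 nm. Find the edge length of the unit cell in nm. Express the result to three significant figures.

In an FCC lattice, atoms touch along the face diagonal, so √2·a = 4r.
a = 4r/√2 = 4 × 0.224 / 1.4142 = 0.634 nm.

0.634 nm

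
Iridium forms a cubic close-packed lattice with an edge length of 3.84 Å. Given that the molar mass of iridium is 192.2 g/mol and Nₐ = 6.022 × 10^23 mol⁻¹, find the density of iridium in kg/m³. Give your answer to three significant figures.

22500 kg/m³

An FCC unit cell contains Z = 4 atoms.
Cell volume: a³ = (3.84 Å)³ = (3.840 × 10^-8 cm)³ = 5.662 × 10^-23 cm³.
ρ = Z·M/(N_A·a³) = 4 × 192.2 / (6.022 × 10²³ × 5.662 × 10^-23) = 22.55 g/cm³ = 22500 kg/m³.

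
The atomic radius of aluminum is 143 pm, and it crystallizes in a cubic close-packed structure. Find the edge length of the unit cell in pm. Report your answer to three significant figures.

In an FCC lattice, atoms touch along the face diagonal, so √2·a = 4r.
a = 4r/√2 = 4 × 143 / 1.4142 = 404 pm.

404 pm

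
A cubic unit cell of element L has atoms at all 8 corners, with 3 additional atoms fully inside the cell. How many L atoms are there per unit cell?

4

Corner atoms are shared by 8 cells (1/8 each), interior atoms are unshared.
Net atoms = 8 × 1/8 + 3 = 1 + 3 = 4.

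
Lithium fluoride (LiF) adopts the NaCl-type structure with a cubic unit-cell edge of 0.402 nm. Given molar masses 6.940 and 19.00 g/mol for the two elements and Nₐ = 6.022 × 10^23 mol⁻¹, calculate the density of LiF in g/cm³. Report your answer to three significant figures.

The NaCl-type structure contains Z = 4 formula units per cell; M(LiF) = 6.940 + 19.00 = 25.94 g/mol.
a³ = (4.020 × 10^-8 cm)³ = 6.496 × 10^-23 cm³.
ρ = 4 × 25.94 / (6.022 × 10²³ × 6.496 × 10^-23) = 2.652 g/cm³.

2.65 g/cm³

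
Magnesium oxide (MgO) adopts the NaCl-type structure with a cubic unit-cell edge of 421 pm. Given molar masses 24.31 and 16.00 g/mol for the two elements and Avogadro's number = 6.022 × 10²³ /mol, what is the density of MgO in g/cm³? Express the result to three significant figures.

The NaCl-type structure contains Z = 4 formula units per cell; M(MgO) = 24.31 + 16.00 = 40.31 g/mol.
a³ = (4.210 × 10^-8 cm)³ = 7.462 × 10^-23 cm³.
ρ = 4 × 40.31 / (6.022 × 10²³ × 7.462 × 10^-23) = 3.588 g/cm³.

3.59 g/cm³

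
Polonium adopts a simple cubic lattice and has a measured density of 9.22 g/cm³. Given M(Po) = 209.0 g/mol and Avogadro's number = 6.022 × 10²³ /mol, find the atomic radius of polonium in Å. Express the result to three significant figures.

For a simple cubic cell (Z = 1), a³ = Z·M/(N_A·ρ) = 1 × 209.0 / (6.022 × 10²³ × 9.220) = 3.764 × 10^-23 cm³, so a = 3.351 × 10^-8 cm = 3.351 Å.
Atoms touch along the cell edge, so a = 2r, so r = 0.5000 × a = 1.68 Å.

1.68 Å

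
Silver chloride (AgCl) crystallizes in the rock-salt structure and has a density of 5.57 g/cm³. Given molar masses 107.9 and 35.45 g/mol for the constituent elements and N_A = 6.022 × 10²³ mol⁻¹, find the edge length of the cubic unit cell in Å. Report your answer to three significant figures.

5.55 Å

M(AgCl) = 143.35 g/mol; Z = 4 formula units per cell.
a³ = Z·M/(N_A·ρ) = 4 × 143.35 / (6.022 × 10²³ × 5.57) = 1.709 × 10^-22 cm³, so a = 5.550 × 10^-8 cm = 5.55 Å.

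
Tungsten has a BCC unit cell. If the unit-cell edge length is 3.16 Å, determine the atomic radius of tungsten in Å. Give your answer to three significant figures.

In a BCC lattice, atoms touch along the body diagonal, so √3·a = 4r.
r = √3·a/4 = 1.7321 × 3.16 / 4 = 1.37 Å.

1.37 Å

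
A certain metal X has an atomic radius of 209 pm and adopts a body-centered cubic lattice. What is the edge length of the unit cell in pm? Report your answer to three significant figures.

483 pm

In a BCC lattice, atoms touch along the body diagonal, so √3·a = 4r.
a = 4r/√3 = 4 × 209 / 1.7321 = 483 pm.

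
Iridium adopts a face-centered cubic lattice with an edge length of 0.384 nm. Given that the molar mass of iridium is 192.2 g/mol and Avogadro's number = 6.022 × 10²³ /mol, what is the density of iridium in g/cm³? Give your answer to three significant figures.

22.5 g/cm³

An FCC unit cell contains Z = 4 atoms.
Cell volume: a³ = (0.384 nm)³ = (3.840 × 10^-8 cm)³ = 5.662 × 10^-23 cm³.
ρ = Z·M/(N_A·a³) = 4 × 192.2 / (6.022 × 10²³ × 5.662 × 10^-23) = 22.55 g/cm³.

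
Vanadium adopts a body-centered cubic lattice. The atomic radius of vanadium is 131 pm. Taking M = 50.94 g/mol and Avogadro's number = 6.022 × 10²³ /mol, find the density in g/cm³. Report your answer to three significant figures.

In a BCC lattice, atoms touch along the body diagonal, so √3·a = 4r, giving a = 302.5 pm = 3.025 × 10^-8 cm.
With Z = 2, ρ = Z·M/(N_A·a³) = 2 × 50.94 / (6.022 × 10²³ × 2.769 × 10^-23) = 6.110 g/cm³.

6.11 g/cm³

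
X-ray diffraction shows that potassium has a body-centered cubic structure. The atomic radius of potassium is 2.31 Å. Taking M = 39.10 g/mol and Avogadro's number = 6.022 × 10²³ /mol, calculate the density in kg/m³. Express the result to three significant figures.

855 kg/m³

In a BCC lattice, atoms touch along the body diagonal, so √3·a = 4r, giving a = 5.335 Å = 5.335 × 10^-8 cm.
With Z = 2, ρ = Z·M/(N_A·a³) = 2 × 39.10 / (6.022 × 10²³ × 1.518 × 10^-22) = 0.8553 g/cm³ = 855 kg/m³.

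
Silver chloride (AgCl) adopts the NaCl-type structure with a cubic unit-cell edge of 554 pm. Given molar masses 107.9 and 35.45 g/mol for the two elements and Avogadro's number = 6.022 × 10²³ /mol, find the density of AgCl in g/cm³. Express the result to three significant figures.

The NaCl-type structure contains Z = 4 formula units per cell; M(AgCl) = 107.9 + 35.45 = 143.35 g/mol.
a³ = (5.540 × 10^-8 cm)³ = 1.700 × 10^-22 cm³.
ρ = 4 × 143.35 / (6.022 × 10²³ × 1.700 × 10^-22) = 5.600 g/cm³.

5.60 g/cm³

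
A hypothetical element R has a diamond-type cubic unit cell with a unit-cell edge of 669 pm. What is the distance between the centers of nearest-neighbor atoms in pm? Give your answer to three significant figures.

290 pm

In a diamond cubic structure, nearest neighbors lie along the body diagonal with √3·a = 8r; the nearest-neighbor distance equals 2r = 0.4330·a.
d = 0.4330 × 669 = 290 pm.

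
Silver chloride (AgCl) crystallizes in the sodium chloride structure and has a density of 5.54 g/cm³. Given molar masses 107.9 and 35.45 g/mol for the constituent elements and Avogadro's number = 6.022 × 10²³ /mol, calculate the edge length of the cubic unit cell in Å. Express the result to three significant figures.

5.56 Å

M(AgCl) = 143.35 g/mol; Z = 4 formula units per cell.
a³ = Z·M/(N_A·ρ) = 4 × 143.35 / (6.022 × 10²³ × 5.54) = 1.719 × 10^-22 cm³, so a = 5.560 × 10^-8 cm = 5.56 Å.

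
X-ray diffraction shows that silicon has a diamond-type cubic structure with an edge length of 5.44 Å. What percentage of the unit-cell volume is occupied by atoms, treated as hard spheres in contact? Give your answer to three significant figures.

34.0%

In a diamond cubic lattice nearest neighbors lie along the body diagonal with √3·a = 8r, so r = 0.2165a = 1.178 Å.
Packing fraction = Z·(4/3)πr³ / a³ = 8 × (4/3)π × (1.178)³ / (5.44)³ = 0.3401 = 34.0%.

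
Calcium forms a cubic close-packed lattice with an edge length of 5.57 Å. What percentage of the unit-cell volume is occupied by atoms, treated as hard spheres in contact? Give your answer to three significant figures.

In an FCC lattice atoms touch along the face diagonal, so √2·a = 4r, so r = 0.3536a = 1.969 Å.
Packing fraction = Z·(4/3)πr³ / a³ = 4 × (4/3)π × (1.969)³ / (5.57)³ = 0.7405 = 74.0%.

74.0%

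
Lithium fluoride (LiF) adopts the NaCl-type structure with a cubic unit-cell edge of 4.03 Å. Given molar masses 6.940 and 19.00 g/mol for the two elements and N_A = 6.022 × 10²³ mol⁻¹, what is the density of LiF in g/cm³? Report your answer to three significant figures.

The NaCl-type structure contains Z = 4 formula units per cell; M(LiF) = 6.940 + 19.00 = 25.94 g/mol.
a³ = (4.030 × 10^-8 cm)³ = 6.545 × 10^-23 cm³.
ρ = 4 × 25.94 / (6.022 × 10²³ × 6.545 × 10^-23) = 2.633 g/cm³.

2.63 g/cm³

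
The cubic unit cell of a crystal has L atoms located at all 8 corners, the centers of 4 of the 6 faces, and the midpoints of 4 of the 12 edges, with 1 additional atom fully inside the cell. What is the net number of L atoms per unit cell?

5

Corner atoms are shared by 8 cells (1/8 each), face atoms by 2 (1/2 each), edge atoms by 4 (1/4 each), interior atoms are unshared.
Net atoms = 8 × 1/8 + 4 × 1/2 + 4 × 1/4 + 1 = 1 + 2 + 1 + 1 = 5.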